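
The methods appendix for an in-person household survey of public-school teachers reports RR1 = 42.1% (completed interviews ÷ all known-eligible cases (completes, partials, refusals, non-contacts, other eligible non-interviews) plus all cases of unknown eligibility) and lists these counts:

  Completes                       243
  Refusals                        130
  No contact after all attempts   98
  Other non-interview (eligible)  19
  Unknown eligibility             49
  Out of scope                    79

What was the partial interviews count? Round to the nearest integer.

38

RR1 = 243 / D = 0.421
D = 243 / 0.421 = 577.2
Remaining denominator categories sum to 539
partial interviews = 577.2 − 539 ≈ 38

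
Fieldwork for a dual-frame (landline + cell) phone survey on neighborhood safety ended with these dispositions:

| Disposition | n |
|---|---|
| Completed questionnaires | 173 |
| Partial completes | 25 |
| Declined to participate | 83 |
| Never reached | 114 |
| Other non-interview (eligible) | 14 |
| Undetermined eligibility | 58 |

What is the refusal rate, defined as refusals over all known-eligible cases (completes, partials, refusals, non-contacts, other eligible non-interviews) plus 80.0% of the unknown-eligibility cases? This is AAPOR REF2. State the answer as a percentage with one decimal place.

18.2%

Top = 83
Known eligible = 173 + 25 + 83 + 114 + 14 = 409
Estimated eligible among unknowns = 0.8000 × 58 = 46.40
Denom = 409 + 46.40 = 455.40
REF2 = 83 / 455.40 = 0.1823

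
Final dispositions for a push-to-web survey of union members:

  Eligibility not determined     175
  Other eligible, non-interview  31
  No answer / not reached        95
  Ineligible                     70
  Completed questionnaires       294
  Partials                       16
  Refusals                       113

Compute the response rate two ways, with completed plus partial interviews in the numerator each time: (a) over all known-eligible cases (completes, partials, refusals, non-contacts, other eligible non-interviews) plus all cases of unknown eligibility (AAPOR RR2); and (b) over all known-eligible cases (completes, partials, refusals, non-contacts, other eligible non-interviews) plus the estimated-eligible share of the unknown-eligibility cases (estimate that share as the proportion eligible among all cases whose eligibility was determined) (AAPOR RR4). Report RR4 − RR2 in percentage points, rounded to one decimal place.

Numerator: 294 + 16 = 310
Base: 294 + 16 + 113 + 95 + 31 + 175 = 724
RR2 = 310 / 724 = 0.4282
Determined eligible: 294 + 16 + 113 + 95 + 31 = 549
e = 549 / (549 + 70) = 549 / 619 = 0.8869
e × U: 0.8869 × 175 = 155.21
Base: 549 + 155.21 = 704.21
RR4 = 310 / 704.21 = 0.4402
Difference = 44.02 − 42.82 = 1.20 percentage points

1.2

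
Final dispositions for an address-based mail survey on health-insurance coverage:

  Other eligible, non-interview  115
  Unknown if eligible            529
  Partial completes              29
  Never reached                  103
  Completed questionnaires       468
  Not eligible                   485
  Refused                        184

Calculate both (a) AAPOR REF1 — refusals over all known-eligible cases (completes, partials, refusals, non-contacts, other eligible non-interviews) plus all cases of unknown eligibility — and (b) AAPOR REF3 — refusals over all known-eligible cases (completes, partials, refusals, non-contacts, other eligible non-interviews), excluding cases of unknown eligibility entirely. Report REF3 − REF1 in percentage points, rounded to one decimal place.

7.6

Numerator → 184
Base → 468 + 29 + 184 + 103 + 115 + 529 = 1428
REF1 = 184 / 1428 = 0.1289
Base → 468 + 29 + 184 + 103 + 115 = 899
REF3 = 184 / 899 = 0.2047
Difference = 20.47 − 12.89 = 7.58 percentage points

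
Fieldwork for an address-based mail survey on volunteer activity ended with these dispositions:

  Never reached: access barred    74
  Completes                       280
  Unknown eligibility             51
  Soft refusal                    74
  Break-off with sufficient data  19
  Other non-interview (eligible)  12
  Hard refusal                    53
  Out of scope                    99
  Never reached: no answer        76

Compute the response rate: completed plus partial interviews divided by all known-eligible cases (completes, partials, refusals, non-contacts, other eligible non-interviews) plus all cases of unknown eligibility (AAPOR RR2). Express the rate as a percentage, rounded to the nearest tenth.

Refusals = 53 + 74 = 127
Never reached = 76 + 74 = 150
Top = 280 + 19 = 299
Denominator = 280 + 19 + 127 + 150 + 12 + 51 = 639
RR2 = 299 / 639 = 0.4679

46.8%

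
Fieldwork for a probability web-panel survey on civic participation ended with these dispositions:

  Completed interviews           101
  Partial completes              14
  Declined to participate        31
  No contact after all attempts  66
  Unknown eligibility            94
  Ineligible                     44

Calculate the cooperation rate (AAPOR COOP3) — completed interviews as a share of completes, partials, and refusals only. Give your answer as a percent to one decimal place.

69.2%

Top → 101
Denom → 101 + 14 + 31 = 146
COOP3 = 101 / 146 = 0.6918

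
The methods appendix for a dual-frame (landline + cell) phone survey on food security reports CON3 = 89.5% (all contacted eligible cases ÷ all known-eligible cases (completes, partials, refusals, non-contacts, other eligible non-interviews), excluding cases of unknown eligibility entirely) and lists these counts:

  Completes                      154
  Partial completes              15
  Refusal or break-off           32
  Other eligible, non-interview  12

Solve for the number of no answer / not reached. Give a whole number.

Numerator: 154 + 15 + 32 + 12 = 213
CON3 = 213 / D = 0.895
D = 213 / 0.895 = 238.0
Other denominator terms total 213
no answer / not reached = 238.0 − 213 ≈ 25

25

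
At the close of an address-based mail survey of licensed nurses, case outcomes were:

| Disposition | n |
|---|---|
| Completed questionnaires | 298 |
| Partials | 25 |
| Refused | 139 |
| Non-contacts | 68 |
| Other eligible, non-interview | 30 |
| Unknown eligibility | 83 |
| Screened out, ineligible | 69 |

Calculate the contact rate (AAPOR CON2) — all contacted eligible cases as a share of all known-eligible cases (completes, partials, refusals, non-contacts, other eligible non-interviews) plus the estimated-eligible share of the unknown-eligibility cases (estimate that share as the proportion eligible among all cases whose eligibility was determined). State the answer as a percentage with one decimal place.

77.6%

Numerator = 298 + 25 + 139 + 30 = 492
Determined eligible = 298 + 25 + 139 + 68 + 30 = 560
e = 560 / (560 + 69) = 560 / 629 = 0.8903
Eligible share of unknowns = 0.8903 × 83 = 73.89
Base = 560 + 73.89 = 633.89
CON2 = 492 / 633.89 = 0.7762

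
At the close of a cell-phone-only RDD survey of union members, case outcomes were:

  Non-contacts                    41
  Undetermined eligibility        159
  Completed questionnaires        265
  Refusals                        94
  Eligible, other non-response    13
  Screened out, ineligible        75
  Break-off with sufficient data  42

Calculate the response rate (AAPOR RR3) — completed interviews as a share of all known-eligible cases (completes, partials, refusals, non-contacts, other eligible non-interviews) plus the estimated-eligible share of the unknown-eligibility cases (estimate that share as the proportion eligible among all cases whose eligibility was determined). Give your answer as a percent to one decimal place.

44.8%

Top: 265
Eligible (known): 265 + 42 + 94 + 41 + 13 = 455
e = 455 / (455 + 75) = 455 / 530 = 0.8585
e × U: 0.8585 × 159 = 136.50
Denominator: 455 + 136.50 = 591.50
RR3 = 265 / 591.50 = 0.4480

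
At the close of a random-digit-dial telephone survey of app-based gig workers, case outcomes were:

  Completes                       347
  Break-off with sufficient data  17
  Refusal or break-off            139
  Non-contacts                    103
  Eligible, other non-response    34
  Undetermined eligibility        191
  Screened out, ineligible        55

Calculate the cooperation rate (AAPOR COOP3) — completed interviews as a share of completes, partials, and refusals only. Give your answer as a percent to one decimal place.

69.0%

Numerator = 347
Denom = 347 + 17 + 139 = 503
COOP3 = 347 / 503 = 0.6899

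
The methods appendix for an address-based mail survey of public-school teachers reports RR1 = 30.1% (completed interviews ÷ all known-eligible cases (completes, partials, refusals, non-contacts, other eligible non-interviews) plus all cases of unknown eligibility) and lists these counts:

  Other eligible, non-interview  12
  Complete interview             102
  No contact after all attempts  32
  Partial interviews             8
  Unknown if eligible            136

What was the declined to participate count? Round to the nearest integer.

49

RR1 = 102 / D = 0.301
D = 102 / 0.301 = 338.9
Rest of base = 290
declined to participate = 338.9 − 290 ≈ 49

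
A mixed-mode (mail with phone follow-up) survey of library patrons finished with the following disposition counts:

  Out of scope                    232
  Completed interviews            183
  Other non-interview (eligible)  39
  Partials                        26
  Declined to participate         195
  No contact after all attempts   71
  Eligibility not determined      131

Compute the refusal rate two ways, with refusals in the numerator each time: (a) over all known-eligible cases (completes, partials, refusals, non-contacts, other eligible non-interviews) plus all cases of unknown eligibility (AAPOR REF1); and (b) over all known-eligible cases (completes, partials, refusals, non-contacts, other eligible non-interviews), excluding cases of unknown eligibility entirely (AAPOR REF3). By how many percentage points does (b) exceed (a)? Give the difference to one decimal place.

7.7

Numerator = 195
Denom = 183 + 26 + 195 + 71 + 39 + 131 = 645
REF1 = 195 / 645 = 0.3023
Denom = 183 + 26 + 195 + 71 + 39 = 514
REF3 = 195 / 514 = 0.3794
Difference = 37.94 − 30.23 = 7.71 percentage points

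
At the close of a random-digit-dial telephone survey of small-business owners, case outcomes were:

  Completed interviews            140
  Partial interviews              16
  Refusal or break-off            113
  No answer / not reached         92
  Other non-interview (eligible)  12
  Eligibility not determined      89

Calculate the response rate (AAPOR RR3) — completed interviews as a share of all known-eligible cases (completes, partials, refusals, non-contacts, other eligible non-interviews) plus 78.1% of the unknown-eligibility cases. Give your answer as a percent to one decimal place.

31.6%

Numerator = 140
Eligible (known) = 140 + 16 + 113 + 92 + 12 = 373
Eligible share of unknowns = 0.7810 × 89 = 69.51
Denominator = 373 + 69.51 = 442.51
RR3 = 140 / 442.51 = 0.3164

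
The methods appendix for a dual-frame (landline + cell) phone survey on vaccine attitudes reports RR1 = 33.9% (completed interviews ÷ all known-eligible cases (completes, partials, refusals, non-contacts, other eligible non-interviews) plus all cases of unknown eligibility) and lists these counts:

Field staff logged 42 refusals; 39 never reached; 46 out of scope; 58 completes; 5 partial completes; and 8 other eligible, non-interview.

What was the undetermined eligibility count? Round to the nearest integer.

19

RR1 = 58 / D = 0.339
D = 58 / 0.339 = 171.1
Remaining denominator categories sum to 152
undetermined eligibility = 171.1 − 152 ≈ 19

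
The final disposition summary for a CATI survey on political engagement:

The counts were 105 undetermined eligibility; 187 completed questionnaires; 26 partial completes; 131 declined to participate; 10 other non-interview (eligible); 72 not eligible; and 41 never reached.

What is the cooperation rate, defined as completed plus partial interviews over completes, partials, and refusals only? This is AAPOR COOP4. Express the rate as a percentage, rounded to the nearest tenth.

61.9%

Numerator → 187 + 26 = 213
Denominator → 187 + 26 + 131 = 344
COOP4 = 213 / 344 = 0.6192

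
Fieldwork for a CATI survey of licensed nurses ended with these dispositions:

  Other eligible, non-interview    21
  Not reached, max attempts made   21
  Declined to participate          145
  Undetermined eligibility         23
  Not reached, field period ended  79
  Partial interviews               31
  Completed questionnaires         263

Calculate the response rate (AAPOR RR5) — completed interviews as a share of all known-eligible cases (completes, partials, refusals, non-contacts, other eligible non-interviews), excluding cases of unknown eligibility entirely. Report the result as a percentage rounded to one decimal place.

47.0%

Non-contacts = 79 + 21 = 100
Top: 263
Denominator: 263 + 31 + 145 + 100 + 21 = 560
RR5 = 263 / 560 = 0.4696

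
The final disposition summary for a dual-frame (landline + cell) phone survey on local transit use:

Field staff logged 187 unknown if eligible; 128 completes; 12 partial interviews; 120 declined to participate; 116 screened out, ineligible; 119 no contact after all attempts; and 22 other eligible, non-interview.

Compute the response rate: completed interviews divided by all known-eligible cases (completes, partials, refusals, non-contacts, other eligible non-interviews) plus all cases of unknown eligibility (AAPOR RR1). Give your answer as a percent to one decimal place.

21.8%

Top → 128
Denom → 128 + 12 + 120 + 119 + 22 + 187 = 588
RR1 = 128 / 588 = 0.2177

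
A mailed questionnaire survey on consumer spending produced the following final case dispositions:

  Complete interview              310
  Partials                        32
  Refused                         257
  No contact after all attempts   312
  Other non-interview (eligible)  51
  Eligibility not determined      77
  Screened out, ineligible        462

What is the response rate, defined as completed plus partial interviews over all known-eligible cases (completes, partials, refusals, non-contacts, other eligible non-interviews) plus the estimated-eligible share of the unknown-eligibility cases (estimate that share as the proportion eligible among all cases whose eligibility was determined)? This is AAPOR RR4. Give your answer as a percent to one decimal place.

Num → 310 + 32 = 342
Known eligible → 310 + 32 + 257 + 312 + 51 = 962
e = 962 / (962 + 462) = 962 / 1424 = 0.6756
Eligible share of unknowns → 0.6756 × 77 = 52.02
Denominator → 962 + 52.02 = 1014.02
RR4 = 342 / 1014.02 = 0.3373

33.7%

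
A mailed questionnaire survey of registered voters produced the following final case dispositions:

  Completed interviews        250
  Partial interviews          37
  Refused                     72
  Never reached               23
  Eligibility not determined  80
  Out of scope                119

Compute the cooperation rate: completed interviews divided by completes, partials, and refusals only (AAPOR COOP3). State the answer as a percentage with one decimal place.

Num → 250
Denominator → 250 + 37 + 72 = 359
COOP3 = 250 / 359 = 0.6964

69.6%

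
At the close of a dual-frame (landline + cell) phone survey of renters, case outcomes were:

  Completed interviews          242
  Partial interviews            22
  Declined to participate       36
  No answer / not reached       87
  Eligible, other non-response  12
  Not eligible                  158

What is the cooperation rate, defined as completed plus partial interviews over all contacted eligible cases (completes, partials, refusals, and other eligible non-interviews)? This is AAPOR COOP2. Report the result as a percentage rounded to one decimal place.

84.6%

Top = 242 + 22 = 264
Denom = 242 + 22 + 36 + 12 = 312
COOP2 = 264 / 312 = 0.8462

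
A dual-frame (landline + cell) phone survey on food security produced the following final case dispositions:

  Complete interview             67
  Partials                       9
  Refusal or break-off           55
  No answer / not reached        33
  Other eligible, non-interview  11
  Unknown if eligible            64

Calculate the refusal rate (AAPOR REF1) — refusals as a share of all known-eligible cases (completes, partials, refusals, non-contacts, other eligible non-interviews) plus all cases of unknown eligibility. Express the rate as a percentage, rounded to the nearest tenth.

Numerator → 55
Base → 67 + 9 + 55 + 33 + 11 + 64 = 239
REF1 = 55 / 239 = 0.2301

23.0%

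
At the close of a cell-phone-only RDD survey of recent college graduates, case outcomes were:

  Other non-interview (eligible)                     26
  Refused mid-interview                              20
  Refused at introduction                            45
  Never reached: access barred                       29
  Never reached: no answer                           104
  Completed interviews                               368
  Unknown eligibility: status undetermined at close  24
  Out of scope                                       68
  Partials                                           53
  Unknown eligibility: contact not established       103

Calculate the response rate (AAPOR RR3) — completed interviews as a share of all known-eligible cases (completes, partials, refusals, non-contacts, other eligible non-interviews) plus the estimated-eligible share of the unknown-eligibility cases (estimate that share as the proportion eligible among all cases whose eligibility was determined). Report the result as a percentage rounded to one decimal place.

Refused = 45 + 20 = 65
Non-contacts = 104 + 29 = 133
Unknown if eligible = 103 + 24 = 127
Top: 368
Known eligible: 368 + 53 + 65 + 133 + 26 = 645
e = 645 / (645 + 68) = 645 / 713 = 0.9046
e × U: 0.9046 × 127 = 114.88
Denominator: 645 + 114.88 = 759.88
RR3 = 368 / 759.88 = 0.4843

48.4%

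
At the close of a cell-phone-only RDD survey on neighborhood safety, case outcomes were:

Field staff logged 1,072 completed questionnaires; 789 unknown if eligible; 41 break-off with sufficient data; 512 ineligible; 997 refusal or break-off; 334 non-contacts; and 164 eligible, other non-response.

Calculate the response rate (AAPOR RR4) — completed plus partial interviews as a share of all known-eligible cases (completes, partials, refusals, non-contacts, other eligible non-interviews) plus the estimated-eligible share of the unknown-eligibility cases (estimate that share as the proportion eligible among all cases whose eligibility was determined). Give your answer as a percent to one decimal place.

34.1%

Numerator: 1072 + 41 = 1113
Eligible (known): 1072 + 41 + 997 + 334 + 164 = 2608
e = 2608 / (2608 + 512) = 2608 / 3120 = 0.8359
Eligible share of unknowns: 0.8359 × 789 = 659.53
Base: 2608 + 659.53 = 3267.53
RR4 = 1113 / 3267.53 = 0.3406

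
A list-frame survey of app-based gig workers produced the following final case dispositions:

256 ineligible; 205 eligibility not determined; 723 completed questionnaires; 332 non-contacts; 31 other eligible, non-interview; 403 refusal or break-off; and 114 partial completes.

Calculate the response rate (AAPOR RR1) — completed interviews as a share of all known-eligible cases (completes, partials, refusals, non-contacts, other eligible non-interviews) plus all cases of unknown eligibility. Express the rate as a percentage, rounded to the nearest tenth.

Num: 723
Base: 723 + 114 + 403 + 332 + 31 + 205 = 1808
RR1 = 723 / 1808 = 0.3999

40.0%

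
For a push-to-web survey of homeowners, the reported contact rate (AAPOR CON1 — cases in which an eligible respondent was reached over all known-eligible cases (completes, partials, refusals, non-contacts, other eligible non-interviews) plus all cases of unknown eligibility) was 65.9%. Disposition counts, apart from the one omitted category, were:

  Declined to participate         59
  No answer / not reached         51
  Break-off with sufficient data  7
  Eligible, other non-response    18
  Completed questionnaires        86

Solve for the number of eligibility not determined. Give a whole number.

Top = 86 + 7 + 59 + 18 = 170
CON1 = 170 / D = 0.659
D = 170 / 0.659 = 258.0
Remaining denominator categories sum to 221
eligibility not determined = 258.0 − 221 ≈ 37

37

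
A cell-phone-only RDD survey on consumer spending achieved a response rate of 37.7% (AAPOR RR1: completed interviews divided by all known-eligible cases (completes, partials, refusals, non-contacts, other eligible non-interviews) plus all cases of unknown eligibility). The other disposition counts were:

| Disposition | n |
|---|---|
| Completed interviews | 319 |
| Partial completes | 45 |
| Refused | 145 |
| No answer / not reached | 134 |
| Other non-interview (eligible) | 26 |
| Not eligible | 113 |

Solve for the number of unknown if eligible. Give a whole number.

RR1 = 319 / D = 0.377
D = 319 / 0.377 = 846.2
Rest of base = 669
unknown if eligible = 846.2 − 669 ≈ 177

177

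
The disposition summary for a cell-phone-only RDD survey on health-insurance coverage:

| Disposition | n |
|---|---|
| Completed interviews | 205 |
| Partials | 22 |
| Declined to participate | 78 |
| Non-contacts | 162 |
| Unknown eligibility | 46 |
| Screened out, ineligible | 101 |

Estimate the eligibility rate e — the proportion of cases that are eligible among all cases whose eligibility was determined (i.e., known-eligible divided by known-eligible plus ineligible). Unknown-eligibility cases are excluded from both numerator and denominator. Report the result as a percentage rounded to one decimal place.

82.2%

Eligible (known) = 205 + 22 + 78 + 162 = 467
e = 467 / (467 + 101) = 467 / 568 = 0.8222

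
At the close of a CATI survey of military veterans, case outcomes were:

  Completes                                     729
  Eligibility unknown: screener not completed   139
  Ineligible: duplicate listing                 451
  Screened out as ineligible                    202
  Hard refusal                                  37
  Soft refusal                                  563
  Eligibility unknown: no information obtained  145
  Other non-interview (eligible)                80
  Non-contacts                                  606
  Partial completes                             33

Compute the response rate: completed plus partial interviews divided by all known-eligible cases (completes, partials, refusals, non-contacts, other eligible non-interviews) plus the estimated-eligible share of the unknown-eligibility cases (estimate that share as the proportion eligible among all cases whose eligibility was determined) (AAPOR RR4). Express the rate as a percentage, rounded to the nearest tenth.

Refusal or break-off = 37 + 563 = 600
Eligibility not determined = 139 + 145 = 284
Ineligible = 202 + 451 = 653
Top: 729 + 33 = 762
Known eligible: 729 + 33 + 600 + 606 + 80 = 2048
e = 2048 / (2048 + 653) = 2048 / 2701 = 0.7582
e × U: 0.7582 × 284 = 215.33
Base: 2048 + 215.33 = 2263.33
RR4 = 762 / 2263.33 = 0.3367

33.7%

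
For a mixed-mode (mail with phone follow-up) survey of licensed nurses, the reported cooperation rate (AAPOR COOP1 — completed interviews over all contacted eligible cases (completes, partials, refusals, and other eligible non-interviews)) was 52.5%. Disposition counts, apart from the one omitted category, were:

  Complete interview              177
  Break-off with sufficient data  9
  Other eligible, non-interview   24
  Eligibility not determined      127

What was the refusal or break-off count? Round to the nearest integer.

COOP1 = 177 / D = 0.525
D = 177 / 0.525 = 337.1
Other denominator terms total 210
refusal or break-off = 337.1 − 210 ≈ 127

127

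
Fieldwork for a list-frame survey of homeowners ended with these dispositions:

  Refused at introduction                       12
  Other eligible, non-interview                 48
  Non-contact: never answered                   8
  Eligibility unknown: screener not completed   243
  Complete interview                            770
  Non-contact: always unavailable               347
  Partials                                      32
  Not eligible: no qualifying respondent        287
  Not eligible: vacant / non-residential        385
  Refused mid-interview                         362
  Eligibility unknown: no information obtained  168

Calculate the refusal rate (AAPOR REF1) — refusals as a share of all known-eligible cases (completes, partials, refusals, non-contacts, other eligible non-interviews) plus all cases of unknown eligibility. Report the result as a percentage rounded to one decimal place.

18.8%

Refusal or break-off = 12 + 362 = 374
No contact after all attempts = 8 + 347 = 355
Eligibility not determined = 243 + 168 = 411
Out of scope = 287 + 385 = 672
Num → 374
Denominator → 770 + 32 + 374 + 355 + 48 + 411 = 1990
REF1 = 374 / 1990 = 0.1879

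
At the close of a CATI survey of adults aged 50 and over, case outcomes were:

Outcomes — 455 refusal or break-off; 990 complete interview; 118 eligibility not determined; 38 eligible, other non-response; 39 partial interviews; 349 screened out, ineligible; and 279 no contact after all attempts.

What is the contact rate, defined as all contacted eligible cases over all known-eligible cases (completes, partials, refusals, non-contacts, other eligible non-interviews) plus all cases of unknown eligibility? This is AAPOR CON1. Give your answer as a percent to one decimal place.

79.3%

Top = 990 + 39 + 455 + 38 = 1522
Denom = 990 + 39 + 455 + 279 + 38 + 118 = 1919
CON1 = 1522 / 1919 = 0.7931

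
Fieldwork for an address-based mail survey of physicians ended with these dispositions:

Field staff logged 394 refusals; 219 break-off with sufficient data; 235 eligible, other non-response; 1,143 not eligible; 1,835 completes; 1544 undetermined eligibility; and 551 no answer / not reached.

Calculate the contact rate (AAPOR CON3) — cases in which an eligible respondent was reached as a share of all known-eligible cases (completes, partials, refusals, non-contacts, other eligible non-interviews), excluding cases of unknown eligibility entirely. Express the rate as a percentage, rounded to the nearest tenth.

83.0%

Num → 1835 + 219 + 394 + 235 = 2683
Base → 1835 + 219 + 394 + 551 + 235 = 3234
CON3 = 2683 / 3234 = 0.8296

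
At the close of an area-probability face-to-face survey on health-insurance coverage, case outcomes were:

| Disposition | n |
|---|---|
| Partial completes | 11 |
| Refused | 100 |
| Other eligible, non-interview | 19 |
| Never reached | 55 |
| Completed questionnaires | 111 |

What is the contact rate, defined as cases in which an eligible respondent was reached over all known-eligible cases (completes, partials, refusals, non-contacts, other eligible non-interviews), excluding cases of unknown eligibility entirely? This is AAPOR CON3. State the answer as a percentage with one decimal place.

81.4%

Numerator = 111 + 11 + 100 + 19 = 241
Denom = 111 + 11 + 100 + 55 + 19 = 296
CON3 = 241 / 296 = 0.8142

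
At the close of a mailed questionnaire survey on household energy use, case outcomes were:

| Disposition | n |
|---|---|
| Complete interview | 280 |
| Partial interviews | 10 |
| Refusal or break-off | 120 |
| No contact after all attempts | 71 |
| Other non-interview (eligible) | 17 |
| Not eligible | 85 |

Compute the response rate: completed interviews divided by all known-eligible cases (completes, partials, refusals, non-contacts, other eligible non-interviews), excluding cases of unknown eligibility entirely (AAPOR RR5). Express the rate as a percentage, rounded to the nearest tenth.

Numerator → 280
Base → 280 + 10 + 120 + 71 + 17 = 498
RR5 = 280 / 498 = 0.5622

56.2%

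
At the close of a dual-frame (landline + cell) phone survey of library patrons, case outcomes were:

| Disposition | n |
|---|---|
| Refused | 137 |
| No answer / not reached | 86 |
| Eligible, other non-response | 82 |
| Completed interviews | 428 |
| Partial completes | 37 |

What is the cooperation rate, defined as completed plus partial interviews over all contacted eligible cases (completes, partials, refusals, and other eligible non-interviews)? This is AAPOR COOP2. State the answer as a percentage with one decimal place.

68.0%

Num: 428 + 37 = 465
Base: 428 + 37 + 137 + 82 = 684
COOP2 = 465 / 684 = 0.6798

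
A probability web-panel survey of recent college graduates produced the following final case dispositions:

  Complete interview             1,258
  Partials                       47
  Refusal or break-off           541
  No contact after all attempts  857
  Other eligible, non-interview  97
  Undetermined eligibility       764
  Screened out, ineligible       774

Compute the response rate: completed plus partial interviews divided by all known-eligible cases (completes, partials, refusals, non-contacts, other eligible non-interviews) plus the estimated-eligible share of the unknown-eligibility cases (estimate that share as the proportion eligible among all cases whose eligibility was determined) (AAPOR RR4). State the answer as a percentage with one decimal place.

Top: 1258 + 47 = 1305
Eligible (known): 1258 + 47 + 541 + 857 + 97 = 2800
e = 2800 / (2800 + 774) = 2800 / 3574 = 0.7834
e × U: 0.7834 × 764 = 598.52
Denominator: 2800 + 598.52 = 3398.52
RR4 = 1305 / 3398.52 = 0.3840

38.4%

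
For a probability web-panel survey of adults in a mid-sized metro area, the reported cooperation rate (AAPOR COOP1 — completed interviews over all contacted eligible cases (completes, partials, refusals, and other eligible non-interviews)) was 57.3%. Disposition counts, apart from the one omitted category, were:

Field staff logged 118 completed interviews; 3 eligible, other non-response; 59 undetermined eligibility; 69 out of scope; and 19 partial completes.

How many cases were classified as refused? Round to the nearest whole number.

66

COOP1 = 118 / D = 0.573
D = 118 / 0.573 = 205.9
Other denominator terms total 140
refused = 205.9 − 140 ≈ 66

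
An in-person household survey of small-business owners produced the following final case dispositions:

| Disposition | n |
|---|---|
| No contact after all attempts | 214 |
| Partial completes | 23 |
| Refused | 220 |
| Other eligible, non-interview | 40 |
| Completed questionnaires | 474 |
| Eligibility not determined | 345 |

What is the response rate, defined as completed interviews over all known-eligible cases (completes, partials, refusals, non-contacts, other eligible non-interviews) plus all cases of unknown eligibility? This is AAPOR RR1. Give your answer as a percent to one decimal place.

36.0%

Numerator → 474
Denominator → 474 + 23 + 220 + 214 + 40 + 345 = 1316
RR1 = 474 / 1316 = 0.3602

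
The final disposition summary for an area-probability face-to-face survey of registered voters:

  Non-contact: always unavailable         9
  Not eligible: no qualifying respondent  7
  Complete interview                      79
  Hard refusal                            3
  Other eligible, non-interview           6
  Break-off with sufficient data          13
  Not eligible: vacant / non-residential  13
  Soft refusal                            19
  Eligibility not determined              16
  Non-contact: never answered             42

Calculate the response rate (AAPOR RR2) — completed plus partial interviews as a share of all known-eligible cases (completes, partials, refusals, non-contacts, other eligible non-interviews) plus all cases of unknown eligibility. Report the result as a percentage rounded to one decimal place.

49.2%

Refusal or break-off = 3 + 19 = 22
No contact after all attempts = 42 + 9 = 51
Not eligible = 7 + 13 = 20
Top = 79 + 13 = 92
Denom = 79 + 13 + 22 + 51 + 6 + 16 = 187
RR2 = 92 / 187 = 0.4920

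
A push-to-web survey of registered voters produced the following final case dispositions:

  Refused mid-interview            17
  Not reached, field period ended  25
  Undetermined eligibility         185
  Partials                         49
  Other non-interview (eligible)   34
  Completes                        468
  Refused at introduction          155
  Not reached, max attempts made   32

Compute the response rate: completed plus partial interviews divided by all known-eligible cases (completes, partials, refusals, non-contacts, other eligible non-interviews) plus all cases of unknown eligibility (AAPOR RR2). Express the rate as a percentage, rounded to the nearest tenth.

Refusal or break-off = 155 + 17 = 172
Never reached = 25 + 32 = 57
Numerator = 468 + 49 = 517
Base = 468 + 49 + 172 + 57 + 34 + 185 = 965
RR2 = 517 / 965 = 0.5358

53.6%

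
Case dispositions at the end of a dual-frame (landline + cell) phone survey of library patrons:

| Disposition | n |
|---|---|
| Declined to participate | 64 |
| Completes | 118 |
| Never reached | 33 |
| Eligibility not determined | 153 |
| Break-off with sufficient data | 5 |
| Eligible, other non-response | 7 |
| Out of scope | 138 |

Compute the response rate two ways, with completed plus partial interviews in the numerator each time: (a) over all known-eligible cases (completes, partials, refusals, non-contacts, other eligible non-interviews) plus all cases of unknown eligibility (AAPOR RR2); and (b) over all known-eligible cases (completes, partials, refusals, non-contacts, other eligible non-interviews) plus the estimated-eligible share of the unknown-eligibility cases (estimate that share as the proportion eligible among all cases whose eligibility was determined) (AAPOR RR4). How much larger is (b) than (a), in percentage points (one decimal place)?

Top = 118 + 5 = 123
Base = 118 + 5 + 64 + 33 + 7 + 153 = 380
RR2 = 123 / 380 = 0.3237
Eligible (known) = 118 + 5 + 64 + 33 + 7 = 227
e = 227 / (227 + 138) = 227 / 365 = 0.6219
Eligible share of unknowns = 0.6219 × 153 = 95.15
Base = 227 + 95.15 = 322.15
RR4 = 123 / 322.15 = 0.3818
Difference = 38.18 − 32.37 = 5.81 percentage points

5.8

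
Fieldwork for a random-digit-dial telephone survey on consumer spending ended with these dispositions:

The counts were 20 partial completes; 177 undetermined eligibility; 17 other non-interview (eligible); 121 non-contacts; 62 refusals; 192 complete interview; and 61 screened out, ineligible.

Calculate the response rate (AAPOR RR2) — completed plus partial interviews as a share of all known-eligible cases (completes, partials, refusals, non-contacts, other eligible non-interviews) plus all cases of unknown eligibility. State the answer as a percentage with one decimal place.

Top: 192 + 20 = 212
Denominator: 192 + 20 + 62 + 121 + 17 + 177 = 589
RR2 = 212 / 589 = 0.3599

36.0%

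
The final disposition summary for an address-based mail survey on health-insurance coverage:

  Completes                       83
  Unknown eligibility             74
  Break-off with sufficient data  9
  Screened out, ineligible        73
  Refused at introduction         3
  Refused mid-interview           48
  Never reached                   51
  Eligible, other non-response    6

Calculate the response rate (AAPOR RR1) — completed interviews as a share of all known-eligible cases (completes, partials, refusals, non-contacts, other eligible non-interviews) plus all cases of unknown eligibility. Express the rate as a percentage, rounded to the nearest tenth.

30.3%

Refusal or break-off = 3 + 48 = 51
Top → 83
Denominator → 83 + 9 + 51 + 51 + 6 + 74 = 274
RR1 = 83 / 274 = 0.3029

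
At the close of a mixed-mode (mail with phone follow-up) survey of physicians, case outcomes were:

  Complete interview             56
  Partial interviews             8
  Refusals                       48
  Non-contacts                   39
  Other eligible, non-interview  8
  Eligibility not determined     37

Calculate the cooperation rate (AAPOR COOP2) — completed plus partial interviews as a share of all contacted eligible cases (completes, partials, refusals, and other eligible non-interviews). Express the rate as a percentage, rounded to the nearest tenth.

Numerator: 56 + 8 = 64
Denom: 56 + 8 + 48 + 8 = 120
COOP2 = 64 / 120 = 0.5333

53.3%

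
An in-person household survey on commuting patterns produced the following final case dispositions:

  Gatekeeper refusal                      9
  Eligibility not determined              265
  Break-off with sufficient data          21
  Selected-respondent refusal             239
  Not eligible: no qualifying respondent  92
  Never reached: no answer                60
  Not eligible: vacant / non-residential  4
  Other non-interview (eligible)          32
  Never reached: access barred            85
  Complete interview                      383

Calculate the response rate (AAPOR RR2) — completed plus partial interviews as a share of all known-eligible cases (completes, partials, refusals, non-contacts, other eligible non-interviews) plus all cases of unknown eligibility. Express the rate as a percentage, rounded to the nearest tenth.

36.9%

Refused = 9 + 239 = 248
Non-contacts = 60 + 85 = 145
Screened out, ineligible = 92 + 4 = 96
Numerator → 383 + 21 = 404
Base → 383 + 21 + 248 + 145 + 32 + 265 = 1094
RR2 = 404 / 1094 = 0.3693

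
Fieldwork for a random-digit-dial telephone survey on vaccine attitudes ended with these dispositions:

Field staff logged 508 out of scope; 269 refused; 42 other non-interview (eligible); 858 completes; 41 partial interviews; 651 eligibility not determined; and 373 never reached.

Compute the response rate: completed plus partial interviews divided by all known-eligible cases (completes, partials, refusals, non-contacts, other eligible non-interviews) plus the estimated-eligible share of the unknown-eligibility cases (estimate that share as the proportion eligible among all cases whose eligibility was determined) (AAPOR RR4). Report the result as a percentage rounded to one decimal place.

Top: 858 + 41 = 899
Known eligible: 858 + 41 + 269 + 373 + 42 = 1583
e = 1583 / (1583 + 508) = 1583 / 2091 = 0.7571
e × U: 0.7571 × 651 = 492.87
Base: 1583 + 492.87 = 2075.87
RR4 = 899 / 2075.87 = 0.4331

43.3%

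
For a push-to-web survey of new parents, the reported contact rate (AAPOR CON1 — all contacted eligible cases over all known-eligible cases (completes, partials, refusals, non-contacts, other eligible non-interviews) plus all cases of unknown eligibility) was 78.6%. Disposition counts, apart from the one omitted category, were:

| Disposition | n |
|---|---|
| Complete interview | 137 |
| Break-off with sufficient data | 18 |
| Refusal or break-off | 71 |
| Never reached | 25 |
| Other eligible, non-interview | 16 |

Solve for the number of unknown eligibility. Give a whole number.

Num → 137 + 18 + 71 + 16 = 242
CON1 = 242 / D = 0.786
D = 242 / 0.786 = 307.9
Rest of base = 267
unknown eligibility = 307.9 − 267 ≈ 41

41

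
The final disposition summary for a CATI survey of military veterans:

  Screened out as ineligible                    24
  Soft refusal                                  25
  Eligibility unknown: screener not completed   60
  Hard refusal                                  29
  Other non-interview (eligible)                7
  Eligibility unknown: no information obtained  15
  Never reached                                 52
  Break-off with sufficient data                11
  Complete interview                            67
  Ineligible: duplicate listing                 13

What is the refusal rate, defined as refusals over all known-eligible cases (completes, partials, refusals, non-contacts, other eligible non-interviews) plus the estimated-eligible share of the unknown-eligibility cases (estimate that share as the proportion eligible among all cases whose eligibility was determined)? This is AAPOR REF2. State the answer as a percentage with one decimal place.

21.3%

Declined to participate = 29 + 25 = 54
Unknown if eligible = 60 + 15 = 75
Not eligible = 24 + 13 = 37
Numerator: 54
Eligible (known): 67 + 11 + 54 + 52 + 7 = 191
e = 191 / (191 + 37) = 191 / 228 = 0.8377
Eligible share of unknowns: 0.8377 × 75 = 62.83
Denominator: 191 + 62.83 = 253.83
REF2 = 54 / 253.83 = 0.2127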